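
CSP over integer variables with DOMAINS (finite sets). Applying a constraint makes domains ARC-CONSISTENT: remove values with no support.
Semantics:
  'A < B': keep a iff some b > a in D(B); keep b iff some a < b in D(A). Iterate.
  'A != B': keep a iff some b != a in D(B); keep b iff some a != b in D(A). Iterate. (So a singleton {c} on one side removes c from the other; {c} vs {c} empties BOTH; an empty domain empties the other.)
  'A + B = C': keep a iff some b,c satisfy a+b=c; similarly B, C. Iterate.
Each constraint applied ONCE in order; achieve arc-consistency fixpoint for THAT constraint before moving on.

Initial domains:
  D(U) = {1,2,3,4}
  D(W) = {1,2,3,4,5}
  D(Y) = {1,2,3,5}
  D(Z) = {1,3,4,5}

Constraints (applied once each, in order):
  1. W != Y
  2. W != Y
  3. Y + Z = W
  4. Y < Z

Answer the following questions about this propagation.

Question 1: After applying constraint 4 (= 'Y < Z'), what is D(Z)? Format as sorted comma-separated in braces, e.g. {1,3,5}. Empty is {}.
Constraint 1 (W != Y) on D(W)={1,2,3,4,5} D(Y)={1,2,3,5}: no change
Constraint 2 (W != Y) on D(W)={1,2,3,4,5} D(Y)={1,2,3,5}: no change
Constraint 3 (Y + Z = W) on D(Y)={1,2,3,5} D(Z)={1,3,4,5} D(W)={1,2,3,4,5}: Y {1,2,3,5}->{1,2,3}; Z {1,3,4,5}->{1,3,4}; W {1,2,3,4,5}->{2,3,4,5}
Constraint 4 (Y < Z) on D(Y)={1,2,3} D(Z)={1,3,4}: Z {1,3,4}->{3,4}
So after constraint 4: D(Z) = {3,4}

Answer: {3,4}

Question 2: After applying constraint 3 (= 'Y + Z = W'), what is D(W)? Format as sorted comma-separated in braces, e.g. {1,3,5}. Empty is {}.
Constraint 1 (W != Y) on D(W)={1,2,3,4,5} D(Y)={1,2,3,5}: no change
Constraint 2 (W != Y) on D(W)={1,2,3,4,5} D(Y)={1,2,3,5}: no change
Constraint 3 (Y + Z = W) on D(Y)={1,2,3,5} D(Z)={1,3,4,5} D(W)={1,2,3,4,5}: Y {1,2,3,5}->{1,2,3}; Z {1,3,4,5}->{1,3,4}; W {1,2,3,4,5}->{2,3,4,5}
So after constraint 3: D(W) = {2,3,4,5}

Answer: {2,3,4,5}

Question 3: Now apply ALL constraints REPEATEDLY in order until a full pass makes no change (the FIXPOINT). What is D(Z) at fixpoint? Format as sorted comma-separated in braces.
pass 0 (initial): D(Z)={1,3,4,5}
pass 1: W {1,2,3,4,5}->{2,3,4,5}; Y {1,2,3,5}->{1,2,3}; Z {1,3,4,5}->{3,4}
pass 2: W {2,3,4,5}->{4,5}; Y {1,2,3}->{1,2}
pass 3: no change
Fixpoint after 3 passes: D(Z) = {3,4}

Answer: {3,4}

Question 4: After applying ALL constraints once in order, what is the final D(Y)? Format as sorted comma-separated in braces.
Answer: {1,2,3}

Derivation:
Constraint 1 (W != Y) on D(W)={1,2,3,4,5} D(Y)={1,2,3,5}: no change
Constraint 2 (W != Y) on D(W)={1,2,3,4,5} D(Y)={1,2,3,5}: no change
Constraint 3 (Y + Z = W) on D(Y)={1,2,3,5} D(Z)={1,3,4,5} D(W)={1,2,3,4,5}: Y {1,2,3,5}->{1,2,3}; Z {1,3,4,5}->{1,3,4}; W {1,2,3,4,5}->{2,3,4,5}
Constraint 4 (Y < Z) on D(Y)={1,2,3} D(Z)={1,3,4}: Z {1,3,4}->{3,4}
So after all 4 constraints: D(Y) = {1,2,3}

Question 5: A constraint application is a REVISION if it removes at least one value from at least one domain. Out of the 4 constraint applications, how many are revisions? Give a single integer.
Constraint 1 (W != Y) on D(W)={1,2,3,4,5} D(Y)={1,2,3,5}: no change => not a revision
Constraint 2 (W != Y) on D(W)={1,2,3,4,5} D(Y)={1,2,3,5}: no change => not a revision
Constraint 3 (Y + Z = W) on D(Y)={1,2,3,5} D(Z)={1,3,4,5} D(W)={1,2,3,4,5}: Y {1,2,3,5}->{1,2,3}; Z {1,3,4,5}->{1,3,4}; W {1,2,3,4,5}->{2,3,4,5} => REVISION
Constraint 4 (Y < Z) on D(Y)={1,2,3} D(Z)={1,3,4}: Z {1,3,4}->{3,4} => REVISION
Total revisions = 2

Answer: 2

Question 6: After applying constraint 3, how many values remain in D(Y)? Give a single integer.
Constraint 1 (W != Y) on D(W)={1,2,3,4,5} D(Y)={1,2,3,5}: no change
Constraint 2 (W != Y) on D(W)={1,2,3,4,5} D(Y)={1,2,3,5}: no change
Constraint 3 (Y + Z = W) on D(Y)={1,2,3,5} D(Z)={1,3,4,5} D(W)={1,2,3,4,5}: Y {1,2,3,5}->{1,2,3}; Z {1,3,4,5}->{1,3,4}; W {1,2,3,4,5}->{2,3,4,5}
So after constraint 3: D(Y)={1,2,3}, size = 3

Answer: 3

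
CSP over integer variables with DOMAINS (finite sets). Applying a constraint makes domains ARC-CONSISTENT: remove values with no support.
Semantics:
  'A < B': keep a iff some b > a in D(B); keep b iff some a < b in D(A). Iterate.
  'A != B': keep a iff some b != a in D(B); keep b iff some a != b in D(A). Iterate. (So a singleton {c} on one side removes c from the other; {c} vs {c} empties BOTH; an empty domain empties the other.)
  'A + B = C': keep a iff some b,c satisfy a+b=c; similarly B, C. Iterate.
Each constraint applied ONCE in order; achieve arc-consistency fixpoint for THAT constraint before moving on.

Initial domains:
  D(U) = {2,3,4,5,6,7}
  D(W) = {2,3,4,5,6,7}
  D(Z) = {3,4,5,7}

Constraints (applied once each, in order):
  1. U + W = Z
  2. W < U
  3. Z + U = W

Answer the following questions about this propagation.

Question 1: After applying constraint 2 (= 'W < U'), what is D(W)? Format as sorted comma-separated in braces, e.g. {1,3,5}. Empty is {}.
Answer: {2,3,4}

Derivation:
Constraint 1 (U + W = Z) on D(U)={2,3,4,5,6,7} D(W)={2,3,4,5,6,7} D(Z)={3,4,5,7}: U {2,3,4,5,6,7}->{2,3,4,5}; W {2,3,4,5,6,7}->{2,3,4,5}; Z {3,4,5,7}->{4,5,7}
Constraint 2 (W < U) on D(W)={2,3,4,5} D(U)={2,3,4,5}: W {2,3,4,5}->{2,3,4}; U {2,3,4,5}->{3,4,5}
So after constraint 2: D(W) = {2,3,4}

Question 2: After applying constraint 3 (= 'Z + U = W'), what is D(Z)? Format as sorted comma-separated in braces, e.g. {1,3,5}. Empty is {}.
Answer: {}

Derivation:
Constraint 1 (U + W = Z) on D(U)={2,3,4,5,6,7} D(W)={2,3,4,5,6,7} D(Z)={3,4,5,7}: U {2,3,4,5,6,7}->{2,3,4,5}; W {2,3,4,5,6,7}->{2,3,4,5}; Z {3,4,5,7}->{4,5,7}
Constraint 2 (W < U) on D(W)={2,3,4,5} D(U)={2,3,4,5}: W {2,3,4,5}->{2,3,4}; U {2,3,4,5}->{3,4,5}
Constraint 3 (Z + U = W) on D(Z)={4,5,7} D(U)={3,4,5} D(W)={2,3,4}: Z {4,5,7}->{}; U {3,4,5}->{}; W {2,3,4}->{}
So after constraint 3: D(Z) = {}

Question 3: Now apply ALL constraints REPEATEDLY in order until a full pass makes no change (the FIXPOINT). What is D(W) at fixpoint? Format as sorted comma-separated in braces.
pass 0 (initial): D(W)={2,3,4,5,6,7}
pass 1: U {2,3,4,5,6,7}->{}; W {2,3,4,5,6,7}->{}; Z {3,4,5,7}->{}
pass 2: no change
Fixpoint after 2 passes: D(W) = {}

Answer: {}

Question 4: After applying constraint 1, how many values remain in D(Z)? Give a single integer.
Constraint 1 (U + W = Z) on D(U)={2,3,4,5,6,7} D(W)={2,3,4,5,6,7} D(Z)={3,4,5,7}: U {2,3,4,5,6,7}->{2,3,4,5}; W {2,3,4,5,6,7}->{2,3,4,5}; Z {3,4,5,7}->{4,5,7}
So after constraint 1: D(Z)={4,5,7}, size = 3

Answer: 3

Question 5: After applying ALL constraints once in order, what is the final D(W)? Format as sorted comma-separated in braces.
Answer: {}

Derivation:
Constraint 1 (U + W = Z) on D(U)={2,3,4,5,6,7} D(W)={2,3,4,5,6,7} D(Z)={3,4,5,7}: U {2,3,4,5,6,7}->{2,3,4,5}; W {2,3,4,5,6,7}->{2,3,4,5}; Z {3,4,5,7}->{4,5,7}
Constraint 2 (W < U) on D(W)={2,3,4,5} D(U)={2,3,4,5}: W {2,3,4,5}->{2,3,4}; U {2,3,4,5}->{3,4,5}
Constraint 3 (Z + U = W) on D(Z)={4,5,7} D(U)={3,4,5} D(W)={2,3,4}: Z {4,5,7}->{}; U {3,4,5}->{}; W {2,3,4}->{}
So after all 3 constraints: D(W) = {}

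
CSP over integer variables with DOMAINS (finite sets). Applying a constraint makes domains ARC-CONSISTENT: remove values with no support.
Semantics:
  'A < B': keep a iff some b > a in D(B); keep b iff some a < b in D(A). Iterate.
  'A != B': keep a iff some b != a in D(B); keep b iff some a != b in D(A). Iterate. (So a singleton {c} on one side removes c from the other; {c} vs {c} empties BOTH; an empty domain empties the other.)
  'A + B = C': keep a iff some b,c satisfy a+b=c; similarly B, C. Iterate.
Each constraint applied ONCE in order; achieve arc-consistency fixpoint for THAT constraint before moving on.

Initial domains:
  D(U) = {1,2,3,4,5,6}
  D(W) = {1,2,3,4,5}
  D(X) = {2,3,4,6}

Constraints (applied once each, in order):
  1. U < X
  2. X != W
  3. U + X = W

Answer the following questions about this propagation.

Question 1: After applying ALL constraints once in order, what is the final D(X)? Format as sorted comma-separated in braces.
Constraint 1 (U < X) on D(U)={1,2,3,4,5,6} D(X)={2,3,4,6}: U {1,2,3,4,5,6}->{1,2,3,4,5}
Constraint 2 (X != W) on D(X)={2,3,4,6} D(W)={1,2,3,4,5}: no change
Constraint 3 (U + X = W) on D(U)={1,2,3,4,5} D(X)={2,3,4,6} D(W)={1,2,3,4,5}: U {1,2,3,4,5}->{1,2,3}; X {2,3,4,6}->{2,3,4}; W {1,2,3,4,5}->{3,4,5}
So after all 3 constraints: D(X) = {2,3,4}

Answer: {2,3,4}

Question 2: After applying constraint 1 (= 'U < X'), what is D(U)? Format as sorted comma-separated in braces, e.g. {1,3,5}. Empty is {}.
Answer: {1,2,3,4,5}

Derivation:
Constraint 1 (U < X) on D(U)={1,2,3,4,5,6} D(X)={2,3,4,6}: U {1,2,3,4,5,6}->{1,2,3,4,5}
So after constraint 1: D(U) = {1,2,3,4,5}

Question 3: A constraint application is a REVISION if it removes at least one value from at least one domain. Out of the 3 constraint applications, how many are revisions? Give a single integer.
Answer: 2

Derivation:
Constraint 1 (U < X) on D(U)={1,2,3,4,5,6} D(X)={2,3,4,6}: U {1,2,3,4,5,6}->{1,2,3,4,5} => REVISION
Constraint 2 (X != W) on D(X)={2,3,4,6} D(W)={1,2,3,4,5}: no change => not a revision
Constraint 3 (U + X = W) on D(U)={1,2,3,4,5} D(X)={2,3,4,6} D(W)={1,2,3,4,5}: U {1,2,3,4,5}->{1,2,3}; X {2,3,4,6}->{2,3,4}; W {1,2,3,4,5}->{3,4,5} => REVISION
Total revisions = 2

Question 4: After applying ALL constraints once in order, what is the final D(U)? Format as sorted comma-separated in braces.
Answer: {1,2,3}

Derivation:
Constraint 1 (U < X) on D(U)={1,2,3,4,5,6} D(X)={2,3,4,6}: U {1,2,3,4,5,6}->{1,2,3,4,5}
Constraint 2 (X != W) on D(X)={2,3,4,6} D(W)={1,2,3,4,5}: no change
Constraint 3 (U + X = W) on D(U)={1,2,3,4,5} D(X)={2,3,4,6} D(W)={1,2,3,4,5}: U {1,2,3,4,5}->{1,2,3}; X {2,3,4,6}->{2,3,4}; W {1,2,3,4,5}->{3,4,5}
So after all 3 constraints: D(U) = {1,2,3}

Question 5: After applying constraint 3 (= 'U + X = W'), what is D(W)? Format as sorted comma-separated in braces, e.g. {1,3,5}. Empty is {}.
Constraint 1 (U < X) on D(U)={1,2,3,4,5,6} D(X)={2,3,4,6}: U {1,2,3,4,5,6}->{1,2,3,4,5}
Constraint 2 (X != W) on D(X)={2,3,4,6} D(W)={1,2,3,4,5}: no change
Constraint 3 (U + X = W) on D(U)={1,2,3,4,5} D(X)={2,3,4,6} D(W)={1,2,3,4,5}: U {1,2,3,4,5}->{1,2,3}; X {2,3,4,6}->{2,3,4}; W {1,2,3,4,5}->{3,4,5}
So after constraint 3: D(W) = {3,4,5}

Answer: {3,4,5}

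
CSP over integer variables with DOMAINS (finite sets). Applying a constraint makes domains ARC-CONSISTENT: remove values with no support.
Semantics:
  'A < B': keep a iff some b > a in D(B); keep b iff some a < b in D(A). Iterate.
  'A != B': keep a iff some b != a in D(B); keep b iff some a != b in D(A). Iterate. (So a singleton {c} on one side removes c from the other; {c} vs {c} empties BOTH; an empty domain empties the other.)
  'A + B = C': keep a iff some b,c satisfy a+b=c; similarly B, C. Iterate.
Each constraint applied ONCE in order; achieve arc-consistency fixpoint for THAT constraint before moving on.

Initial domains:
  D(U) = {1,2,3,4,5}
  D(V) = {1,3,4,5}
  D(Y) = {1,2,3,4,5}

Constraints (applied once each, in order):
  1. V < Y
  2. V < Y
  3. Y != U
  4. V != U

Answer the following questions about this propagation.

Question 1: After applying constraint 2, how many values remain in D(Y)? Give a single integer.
Answer: 4

Derivation:
Constraint 1 (V < Y) on D(V)={1,3,4,5} D(Y)={1,2,3,4,5}: V {1,3,4,5}->{1,3,4}; Y {1,2,3,4,5}->{2,3,4,5}
Constraint 2 (V < Y) on D(V)={1,3,4} D(Y)={2,3,4,5}: no change
So after constraint 2: D(Y)={2,3,4,5}, size = 4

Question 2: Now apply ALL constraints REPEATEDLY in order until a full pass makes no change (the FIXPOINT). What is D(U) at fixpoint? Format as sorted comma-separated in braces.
Answer: {1,2,3,4,5}

Derivation:
pass 0 (initial): D(U)={1,2,3,4,5}
pass 1: V {1,3,4,5}->{1,3,4}; Y {1,2,3,4,5}->{2,3,4,5}
pass 2: no change
Fixpoint after 2 passes: D(U) = {1,2,3,4,5}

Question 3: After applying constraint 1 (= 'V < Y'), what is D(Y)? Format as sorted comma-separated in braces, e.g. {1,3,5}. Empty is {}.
Constraint 1 (V < Y) on D(V)={1,3,4,5} D(Y)={1,2,3,4,5}: V {1,3,4,5}->{1,3,4}; Y {1,2,3,4,5}->{2,3,4,5}
So after constraint 1: D(Y) = {2,3,4,5}

Answer: {2,3,4,5}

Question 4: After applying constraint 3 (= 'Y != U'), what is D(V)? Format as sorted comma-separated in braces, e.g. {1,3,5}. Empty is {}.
Answer: {1,3,4}

Derivation:
Constraint 1 (V < Y) on D(V)={1,3,4,5} D(Y)={1,2,3,4,5}: V {1,3,4,5}->{1,3,4}; Y {1,2,3,4,5}->{2,3,4,5}
Constraint 2 (V < Y) on D(V)={1,3,4} D(Y)={2,3,4,5}: no change
Constraint 3 (Y != U) on D(Y)={2,3,4,5} D(U)={1,2,3,4,5}: no change
So after constraint 3: D(V) = {1,3,4}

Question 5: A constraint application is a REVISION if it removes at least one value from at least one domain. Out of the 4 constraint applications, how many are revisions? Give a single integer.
Constraint 1 (V < Y) on D(V)={1,3,4,5} D(Y)={1,2,3,4,5}: V {1,3,4,5}->{1,3,4}; Y {1,2,3,4,5}->{2,3,4,5} => REVISION
Constraint 2 (V < Y) on D(V)={1,3,4} D(Y)={2,3,4,5}: no change => not a revision
Constraint 3 (Y != U) on D(Y)={2,3,4,5} D(U)={1,2,3,4,5}: no change => not a revision
Constraint 4 (V != U) on D(V)={1,3,4} D(U)={1,2,3,4,5}: no change => not a revision
Total revisions = 1

Answer: 1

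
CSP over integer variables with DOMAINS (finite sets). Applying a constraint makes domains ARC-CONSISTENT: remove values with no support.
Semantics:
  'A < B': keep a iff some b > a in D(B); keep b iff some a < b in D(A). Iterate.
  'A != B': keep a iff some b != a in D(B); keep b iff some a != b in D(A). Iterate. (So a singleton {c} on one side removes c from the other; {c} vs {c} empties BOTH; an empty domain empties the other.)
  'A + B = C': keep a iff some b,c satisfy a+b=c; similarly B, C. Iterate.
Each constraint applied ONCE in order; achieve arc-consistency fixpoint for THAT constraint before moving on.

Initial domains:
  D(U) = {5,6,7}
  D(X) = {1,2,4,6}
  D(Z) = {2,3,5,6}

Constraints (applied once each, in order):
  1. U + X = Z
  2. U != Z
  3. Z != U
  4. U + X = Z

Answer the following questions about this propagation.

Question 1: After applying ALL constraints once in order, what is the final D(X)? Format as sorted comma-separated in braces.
Answer: {1}

Derivation:
Constraint 1 (U + X = Z) on D(U)={5,6,7} D(X)={1,2,4,6} D(Z)={2,3,5,6}: U {5,6,7}->{5}; X {1,2,4,6}->{1}; Z {2,3,5,6}->{6}
Constraint 2 (U != Z) on D(U)={5} D(Z)={6}: no change
Constraint 3 (Z != U) on D(Z)={6} D(U)={5}: no change
Constraint 4 (U + X = Z) on D(U)={5} D(X)={1} D(Z)={6}: no change
So after all 4 constraints: D(X) = {1}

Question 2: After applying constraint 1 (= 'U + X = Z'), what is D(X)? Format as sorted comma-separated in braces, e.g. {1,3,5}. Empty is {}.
Constraint 1 (U + X = Z) on D(U)={5,6,7} D(X)={1,2,4,6} D(Z)={2,3,5,6}: U {5,6,7}->{5}; X {1,2,4,6}->{1}; Z {2,3,5,6}->{6}
So after constraint 1: D(X) = {1}

Answer: {1}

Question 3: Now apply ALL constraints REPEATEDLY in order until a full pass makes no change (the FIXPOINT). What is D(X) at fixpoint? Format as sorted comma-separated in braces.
pass 0 (initial): D(X)={1,2,4,6}
pass 1: U {5,6,7}->{5}; X {1,2,4,6}->{1}; Z {2,3,5,6}->{6}
pass 2: no change
Fixpoint after 2 passes: D(X) = {1}

Answer: {1}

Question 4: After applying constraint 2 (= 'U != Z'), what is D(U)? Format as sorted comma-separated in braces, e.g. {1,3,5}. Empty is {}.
Constraint 1 (U + X = Z) on D(U)={5,6,7} D(X)={1,2,4,6} D(Z)={2,3,5,6}: U {5,6,7}->{5}; X {1,2,4,6}->{1}; Z {2,3,5,6}->{6}
Constraint 2 (U != Z) on D(U)={5} D(Z)={6}: no change
So after constraint 2: D(U) = {5}

Answer: {5}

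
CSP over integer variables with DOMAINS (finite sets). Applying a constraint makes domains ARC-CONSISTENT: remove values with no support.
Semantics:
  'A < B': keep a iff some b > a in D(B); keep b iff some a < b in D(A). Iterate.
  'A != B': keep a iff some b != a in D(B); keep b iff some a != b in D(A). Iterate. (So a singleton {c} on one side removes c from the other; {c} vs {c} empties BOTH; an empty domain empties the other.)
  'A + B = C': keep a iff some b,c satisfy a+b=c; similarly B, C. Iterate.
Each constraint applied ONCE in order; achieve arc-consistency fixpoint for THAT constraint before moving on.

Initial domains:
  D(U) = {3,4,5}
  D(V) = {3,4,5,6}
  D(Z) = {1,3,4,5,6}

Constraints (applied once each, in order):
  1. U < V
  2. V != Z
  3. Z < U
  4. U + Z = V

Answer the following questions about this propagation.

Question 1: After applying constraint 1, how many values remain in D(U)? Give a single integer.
Constraint 1 (U < V) on D(U)={3,4,5} D(V)={3,4,5,6}: V {3,4,5,6}->{4,5,6}
So after constraint 1: D(U)={3,4,5}, size = 3

Answer: 3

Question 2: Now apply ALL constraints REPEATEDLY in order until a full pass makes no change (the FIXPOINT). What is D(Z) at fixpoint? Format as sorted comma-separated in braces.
Answer: {1,3}

Derivation:
pass 0 (initial): D(Z)={1,3,4,5,6}
pass 1: V {3,4,5,6}->{4,5,6}; Z {1,3,4,5,6}->{1,3}
pass 2: no change
Fixpoint after 2 passes: D(Z) = {1,3}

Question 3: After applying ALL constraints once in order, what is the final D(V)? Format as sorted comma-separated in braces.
Answer: {4,5,6}

Derivation:
Constraint 1 (U < V) on D(U)={3,4,5} D(V)={3,4,5,6}: V {3,4,5,6}->{4,5,6}
Constraint 2 (V != Z) on D(V)={4,5,6} D(Z)={1,3,4,5,6}: no change
Constraint 3 (Z < U) on D(Z)={1,3,4,5,6} D(U)={3,4,5}: Z {1,3,4,5,6}->{1,3,4}
Constraint 4 (U + Z = V) on D(U)={3,4,5} D(Z)={1,3,4} D(V)={4,5,6}: Z {1,3,4}->{1,3}
So after all 4 constraints: D(V) = {4,5,6}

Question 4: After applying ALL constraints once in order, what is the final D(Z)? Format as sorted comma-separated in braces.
Answer: {1,3}

Derivation:
Constraint 1 (U < V) on D(U)={3,4,5} D(V)={3,4,5,6}: V {3,4,5,6}->{4,5,6}
Constraint 2 (V != Z) on D(V)={4,5,6} D(Z)={1,3,4,5,6}: no change
Constraint 3 (Z < U) on D(Z)={1,3,4,5,6} D(U)={3,4,5}: Z {1,3,4,5,6}->{1,3,4}
Constraint 4 (U + Z = V) on D(U)={3,4,5} D(Z)={1,3,4} D(V)={4,5,6}: Z {1,3,4}->{1,3}
So after all 4 constraints: D(Z) = {1,3}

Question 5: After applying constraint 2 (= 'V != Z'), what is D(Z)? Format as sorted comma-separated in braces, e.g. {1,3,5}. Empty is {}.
Answer: {1,3,4,5,6}

Derivation:
Constraint 1 (U < V) on D(U)={3,4,5} D(V)={3,4,5,6}: V {3,4,5,6}->{4,5,6}
Constraint 2 (V != Z) on D(V)={4,5,6} D(Z)={1,3,4,5,6}: no change
So after constraint 2: D(Z) = {1,3,4,5,6}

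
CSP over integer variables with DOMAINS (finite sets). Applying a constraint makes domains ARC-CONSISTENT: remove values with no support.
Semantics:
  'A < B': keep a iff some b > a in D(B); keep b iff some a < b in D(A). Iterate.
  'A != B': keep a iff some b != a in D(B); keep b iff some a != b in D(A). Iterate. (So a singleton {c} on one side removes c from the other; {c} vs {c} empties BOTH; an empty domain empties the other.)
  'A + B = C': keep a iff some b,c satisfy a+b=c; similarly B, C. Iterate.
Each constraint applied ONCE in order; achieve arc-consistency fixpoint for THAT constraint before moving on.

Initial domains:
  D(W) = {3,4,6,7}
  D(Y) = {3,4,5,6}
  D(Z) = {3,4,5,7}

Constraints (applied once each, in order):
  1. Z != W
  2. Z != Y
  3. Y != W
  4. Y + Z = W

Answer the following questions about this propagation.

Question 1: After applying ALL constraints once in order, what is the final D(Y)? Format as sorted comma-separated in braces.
Constraint 1 (Z != W) on D(Z)={3,4,5,7} D(W)={3,4,6,7}: no change
Constraint 2 (Z != Y) on D(Z)={3,4,5,7} D(Y)={3,4,5,6}: no change
Constraint 3 (Y != W) on D(Y)={3,4,5,6} D(W)={3,4,6,7}: no change
Constraint 4 (Y + Z = W) on D(Y)={3,4,5,6} D(Z)={3,4,5,7} D(W)={3,4,6,7}: Y {3,4,5,6}->{3,4}; Z {3,4,5,7}->{3,4}; W {3,4,6,7}->{6,7}
So after all 4 constraints: D(Y) = {3,4}

Answer: {3,4}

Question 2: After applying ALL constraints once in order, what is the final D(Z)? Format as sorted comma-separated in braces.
Constraint 1 (Z != W) on D(Z)={3,4,5,7} D(W)={3,4,6,7}: no change
Constraint 2 (Z != Y) on D(Z)={3,4,5,7} D(Y)={3,4,5,6}: no change
Constraint 3 (Y != W) on D(Y)={3,4,5,6} D(W)={3,4,6,7}: no change
Constraint 4 (Y + Z = W) on D(Y)={3,4,5,6} D(Z)={3,4,5,7} D(W)={3,4,6,7}: Y {3,4,5,6}->{3,4}; Z {3,4,5,7}->{3,4}; W {3,4,6,7}->{6,7}
So after all 4 constraints: D(Z) = {3,4}

Answer: {3,4}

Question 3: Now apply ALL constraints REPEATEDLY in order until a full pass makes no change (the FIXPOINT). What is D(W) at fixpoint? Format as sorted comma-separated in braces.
Answer: {6,7}

Derivation:
pass 0 (initial): D(W)={3,4,6,7}
pass 1: W {3,4,6,7}->{6,7}; Y {3,4,5,6}->{3,4}; Z {3,4,5,7}->{3,4}
pass 2: no change
Fixpoint after 2 passes: D(W) = {6,7}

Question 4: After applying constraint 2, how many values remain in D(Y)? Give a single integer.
Constraint 1 (Z != W) on D(Z)={3,4,5,7} D(W)={3,4,6,7}: no change
Constraint 2 (Z != Y) on D(Z)={3,4,5,7} D(Y)={3,4,5,6}: no change
So after constraint 2: D(Y)={3,4,5,6}, size = 4

Answer: 4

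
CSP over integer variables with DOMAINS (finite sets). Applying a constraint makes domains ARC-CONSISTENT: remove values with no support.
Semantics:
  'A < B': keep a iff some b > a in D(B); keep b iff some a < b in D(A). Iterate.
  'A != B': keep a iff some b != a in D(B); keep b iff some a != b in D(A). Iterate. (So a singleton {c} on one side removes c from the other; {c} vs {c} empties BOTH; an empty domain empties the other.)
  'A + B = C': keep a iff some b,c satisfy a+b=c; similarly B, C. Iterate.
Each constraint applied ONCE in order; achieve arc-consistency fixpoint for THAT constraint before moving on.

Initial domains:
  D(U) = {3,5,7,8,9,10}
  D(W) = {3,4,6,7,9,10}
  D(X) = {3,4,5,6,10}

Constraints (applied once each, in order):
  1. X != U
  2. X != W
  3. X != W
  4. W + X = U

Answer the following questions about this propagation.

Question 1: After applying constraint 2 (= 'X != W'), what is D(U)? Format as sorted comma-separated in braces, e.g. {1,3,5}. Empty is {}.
Constraint 1 (X != U) on D(X)={3,4,5,6,10} D(U)={3,5,7,8,9,10}: no change
Constraint 2 (X != W) on D(X)={3,4,5,6,10} D(W)={3,4,6,7,9,10}: no change
So after constraint 2: D(U) = {3,5,7,8,9,10}

Answer: {3,5,7,8,9,10}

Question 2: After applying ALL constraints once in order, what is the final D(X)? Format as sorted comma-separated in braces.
Answer: {3,4,5,6}

Derivation:
Constraint 1 (X != U) on D(X)={3,4,5,6,10} D(U)={3,5,7,8,9,10}: no change
Constraint 2 (X != W) on D(X)={3,4,5,6,10} D(W)={3,4,6,7,9,10}: no change
Constraint 3 (X != W) on D(X)={3,4,5,6,10} D(W)={3,4,6,7,9,10}: no change
Constraint 4 (W + X = U) on D(W)={3,4,6,7,9,10} D(X)={3,4,5,6,10} D(U)={3,5,7,8,9,10}: W {3,4,6,7,9,10}->{3,4,6,7}; X {3,4,5,6,10}->{3,4,5,6}; U {3,5,7,8,9,10}->{7,8,9,10}
So after all 4 constraints: D(X) = {3,4,5,6}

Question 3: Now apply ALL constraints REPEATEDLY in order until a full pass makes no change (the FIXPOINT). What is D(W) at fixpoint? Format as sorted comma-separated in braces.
pass 0 (initial): D(W)={3,4,6,7,9,10}
pass 1: U {3,5,7,8,9,10}->{7,8,9,10}; W {3,4,6,7,9,10}->{3,4,6,7}; X {3,4,5,6,10}->{3,4,5,6}
pass 2: no change
Fixpoint after 2 passes: D(W) = {3,4,6,7}

Answer: {3,4,6,7}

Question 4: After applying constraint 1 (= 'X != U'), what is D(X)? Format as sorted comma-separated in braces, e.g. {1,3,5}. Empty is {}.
Answer: {3,4,5,6,10}

Derivation:
Constraint 1 (X != U) on D(X)={3,4,5,6,10} D(U)={3,5,7,8,9,10}: no change
So after constraint 1: D(X) = {3,4,5,6,10}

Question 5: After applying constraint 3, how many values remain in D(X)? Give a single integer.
Answer: 5

Derivation:
Constraint 1 (X != U) on D(X)={3,4,5,6,10} D(U)={3,5,7,8,9,10}: no change
Constraint 2 (X != W) on D(X)={3,4,5,6,10} D(W)={3,4,6,7,9,10}: no change
Constraint 3 (X != W) on D(X)={3,4,5,6,10} D(W)={3,4,6,7,9,10}: no change
So after constraint 3: D(X)={3,4,5,6,10}, size = 5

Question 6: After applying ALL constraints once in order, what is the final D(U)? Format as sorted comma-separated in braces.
Answer: {7,8,9,10}

Derivation:
Constraint 1 (X != U) on D(X)={3,4,5,6,10} D(U)={3,5,7,8,9,10}: no change
Constraint 2 (X != W) on D(X)={3,4,5,6,10} D(W)={3,4,6,7,9,10}: no change
Constraint 3 (X != W) on D(X)={3,4,5,6,10} D(W)={3,4,6,7,9,10}: no change
Constraint 4 (W + X = U) on D(W)={3,4,6,7,9,10} D(X)={3,4,5,6,10} D(U)={3,5,7,8,9,10}: W {3,4,6,7,9,10}->{3,4,6,7}; X {3,4,5,6,10}->{3,4,5,6}; U {3,5,7,8,9,10}->{7,8,9,10}
So after all 4 constraints: D(U) = {7,8,9,10}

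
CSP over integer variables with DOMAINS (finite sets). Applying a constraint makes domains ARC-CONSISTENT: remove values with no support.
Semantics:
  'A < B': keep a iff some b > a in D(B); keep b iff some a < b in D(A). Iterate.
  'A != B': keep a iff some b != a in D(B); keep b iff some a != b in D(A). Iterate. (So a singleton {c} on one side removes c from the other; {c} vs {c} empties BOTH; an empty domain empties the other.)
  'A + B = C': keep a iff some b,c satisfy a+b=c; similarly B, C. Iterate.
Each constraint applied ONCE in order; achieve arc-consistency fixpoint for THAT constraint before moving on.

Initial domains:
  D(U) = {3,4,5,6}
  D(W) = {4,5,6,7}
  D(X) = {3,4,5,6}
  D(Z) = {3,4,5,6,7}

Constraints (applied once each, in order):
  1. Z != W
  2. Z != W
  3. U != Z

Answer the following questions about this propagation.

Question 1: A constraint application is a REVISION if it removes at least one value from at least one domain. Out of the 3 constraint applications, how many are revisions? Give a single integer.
Answer: 0

Derivation:
Constraint 1 (Z != W) on D(Z)={3,4,5,6,7} D(W)={4,5,6,7}: no change => not a revision
Constraint 2 (Z != W) on D(Z)={3,4,5,6,7} D(W)={4,5,6,7}: no change => not a revision
Constraint 3 (U != Z) on D(U)={3,4,5,6} D(Z)={3,4,5,6,7}: no change => not a revision
Total revisions = 0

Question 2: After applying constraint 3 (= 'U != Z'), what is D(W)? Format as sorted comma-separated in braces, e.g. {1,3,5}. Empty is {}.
Constraint 1 (Z != W) on D(Z)={3,4,5,6,7} D(W)={4,5,6,7}: no change
Constraint 2 (Z != W) on D(Z)={3,4,5,6,7} D(W)={4,5,6,7}: no change
Constraint 3 (U != Z) on D(U)={3,4,5,6} D(Z)={3,4,5,6,7}: no change
So after constraint 3: D(W) = {4,5,6,7}

Answer: {4,5,6,7}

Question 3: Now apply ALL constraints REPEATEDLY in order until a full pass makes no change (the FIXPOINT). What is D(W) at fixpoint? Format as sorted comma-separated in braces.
pass 0 (initial): D(W)={4,5,6,7}
pass 1: no change
Fixpoint after 1 passes: D(W) = {4,5,6,7}

Answer: {4,5,6,7}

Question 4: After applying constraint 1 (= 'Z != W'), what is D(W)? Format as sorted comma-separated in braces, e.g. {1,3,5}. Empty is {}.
Constraint 1 (Z != W) on D(Z)={3,4,5,6,7} D(W)={4,5,6,7}: no change
So after constraint 1: D(W) = {4,5,6,7}

Answer: {4,5,6,7}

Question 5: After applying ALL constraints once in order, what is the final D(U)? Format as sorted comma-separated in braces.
Answer: {3,4,5,6}

Derivation:
Constraint 1 (Z != W) on D(Z)={3,4,5,6,7} D(W)={4,5,6,7}: no change
Constraint 2 (Z != W) on D(Z)={3,4,5,6,7} D(W)={4,5,6,7}: no change
Constraint 3 (U != Z) on D(U)={3,4,5,6} D(Z)={3,4,5,6,7}: no change
So after all 3 constraints: D(U) = {3,4,5,6}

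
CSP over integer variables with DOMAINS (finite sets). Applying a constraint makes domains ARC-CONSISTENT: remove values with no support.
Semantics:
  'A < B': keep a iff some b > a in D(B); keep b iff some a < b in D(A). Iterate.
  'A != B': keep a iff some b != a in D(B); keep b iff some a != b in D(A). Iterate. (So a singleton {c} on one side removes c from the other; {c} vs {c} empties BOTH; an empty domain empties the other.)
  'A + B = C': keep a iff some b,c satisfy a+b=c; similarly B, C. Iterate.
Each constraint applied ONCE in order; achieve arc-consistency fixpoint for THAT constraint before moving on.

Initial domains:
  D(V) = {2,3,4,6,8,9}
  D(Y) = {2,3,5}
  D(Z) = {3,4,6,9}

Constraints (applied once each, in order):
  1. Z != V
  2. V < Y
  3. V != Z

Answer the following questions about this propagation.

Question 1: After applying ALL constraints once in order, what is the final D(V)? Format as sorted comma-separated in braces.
Constraint 1 (Z != V) on D(Z)={3,4,6,9} D(V)={2,3,4,6,8,9}: no change
Constraint 2 (V < Y) on D(V)={2,3,4,6,8,9} D(Y)={2,3,5}: V {2,3,4,6,8,9}->{2,3,4}; Y {2,3,5}->{3,5}
Constraint 3 (V != Z) on D(V)={2,3,4} D(Z)={3,4,6,9}: no change
So after all 3 constraints: D(V) = {2,3,4}

Answer: {2,3,4}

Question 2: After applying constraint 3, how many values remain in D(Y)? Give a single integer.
Constraint 1 (Z != V) on D(Z)={3,4,6,9} D(V)={2,3,4,6,8,9}: no change
Constraint 2 (V < Y) on D(V)={2,3,4,6,8,9} D(Y)={2,3,5}: V {2,3,4,6,8,9}->{2,3,4}; Y {2,3,5}->{3,5}
Constraint 3 (V != Z) on D(V)={2,3,4} D(Z)={3,4,6,9}: no change
So after constraint 3: D(Y)={3,5}, size = 2

Answer: 2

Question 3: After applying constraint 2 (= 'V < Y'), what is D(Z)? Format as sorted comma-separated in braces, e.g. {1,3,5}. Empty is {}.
Answer: {3,4,6,9}

Derivation:
Constraint 1 (Z != V) on D(Z)={3,4,6,9} D(V)={2,3,4,6,8,9}: no change
Constraint 2 (V < Y) on D(V)={2,3,4,6,8,9} D(Y)={2,3,5}: V {2,3,4,6,8,9}->{2,3,4}; Y {2,3,5}->{3,5}
So after constraint 2: D(Z) = {3,4,6,9}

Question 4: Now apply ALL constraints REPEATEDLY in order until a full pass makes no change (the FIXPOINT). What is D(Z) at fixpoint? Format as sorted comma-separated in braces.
pass 0 (initial): D(Z)={3,4,6,9}
pass 1: V {2,3,4,6,8,9}->{2,3,4}; Y {2,3,5}->{3,5}
pass 2: no change
Fixpoint after 2 passes: D(Z) = {3,4,6,9}

Answer: {3,4,6,9}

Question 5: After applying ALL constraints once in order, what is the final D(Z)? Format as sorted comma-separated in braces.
Constraint 1 (Z != V) on D(Z)={3,4,6,9} D(V)={2,3,4,6,8,9}: no change
Constraint 2 (V < Y) on D(V)={2,3,4,6,8,9} D(Y)={2,3,5}: V {2,3,4,6,8,9}->{2,3,4}; Y {2,3,5}->{3,5}
Constraint 3 (V != Z) on D(V)={2,3,4} D(Z)={3,4,6,9}: no change
So after all 3 constraints: D(Z) = {3,4,6,9}

Answer: {3,4,6,9}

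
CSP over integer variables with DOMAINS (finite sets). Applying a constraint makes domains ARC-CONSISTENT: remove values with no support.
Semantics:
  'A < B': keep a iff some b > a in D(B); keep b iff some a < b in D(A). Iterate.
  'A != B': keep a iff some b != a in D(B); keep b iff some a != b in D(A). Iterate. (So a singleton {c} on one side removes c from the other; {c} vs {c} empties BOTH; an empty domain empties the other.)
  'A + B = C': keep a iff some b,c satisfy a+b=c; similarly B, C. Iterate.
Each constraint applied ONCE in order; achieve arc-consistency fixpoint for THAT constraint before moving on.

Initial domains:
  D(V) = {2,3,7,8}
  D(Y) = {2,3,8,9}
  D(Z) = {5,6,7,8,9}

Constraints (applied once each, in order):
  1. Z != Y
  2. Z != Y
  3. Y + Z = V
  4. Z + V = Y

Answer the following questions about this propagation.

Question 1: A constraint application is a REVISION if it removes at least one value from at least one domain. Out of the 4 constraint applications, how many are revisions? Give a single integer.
Answer: 2

Derivation:
Constraint 1 (Z != Y) on D(Z)={5,6,7,8,9} D(Y)={2,3,8,9}: no change => not a revision
Constraint 2 (Z != Y) on D(Z)={5,6,7,8,9} D(Y)={2,3,8,9}: no change => not a revision
Constraint 3 (Y + Z = V) on D(Y)={2,3,8,9} D(Z)={5,6,7,8,9} D(V)={2,3,7,8}: Y {2,3,8,9}->{2,3}; Z {5,6,7,8,9}->{5,6}; V {2,3,7,8}->{7,8} => REVISION
Constraint 4 (Z + V = Y) on D(Z)={5,6} D(V)={7,8} D(Y)={2,3}: Z {5,6}->{}; V {7,8}->{}; Y {2,3}->{} => REVISION
Total revisions = 2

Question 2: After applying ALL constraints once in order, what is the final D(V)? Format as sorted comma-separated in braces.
Answer: {}

Derivation:
Constraint 1 (Z != Y) on D(Z)={5,6,7,8,9} D(Y)={2,3,8,9}: no change
Constraint 2 (Z != Y) on D(Z)={5,6,7,8,9} D(Y)={2,3,8,9}: no change
Constraint 3 (Y + Z = V) on D(Y)={2,3,8,9} D(Z)={5,6,7,8,9} D(V)={2,3,7,8}: Y {2,3,8,9}->{2,3}; Z {5,6,7,8,9}->{5,6}; V {2,3,7,8}->{7,8}
Constraint 4 (Z + V = Y) on D(Z)={5,6} D(V)={7,8} D(Y)={2,3}: Z {5,6}->{}; V {7,8}->{}; Y {2,3}->{}
So after all 4 constraints: D(V) = {}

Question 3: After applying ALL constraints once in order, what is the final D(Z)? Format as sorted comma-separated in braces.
Answer: {}

Derivation:
Constraint 1 (Z != Y) on D(Z)={5,6,7,8,9} D(Y)={2,3,8,9}: no change
Constraint 2 (Z != Y) on D(Z)={5,6,7,8,9} D(Y)={2,3,8,9}: no change
Constraint 3 (Y + Z = V) on D(Y)={2,3,8,9} D(Z)={5,6,7,8,9} D(V)={2,3,7,8}: Y {2,3,8,9}->{2,3}; Z {5,6,7,8,9}->{5,6}; V {2,3,7,8}->{7,8}
Constraint 4 (Z + V = Y) on D(Z)={5,6} D(V)={7,8} D(Y)={2,3}: Z {5,6}->{}; V {7,8}->{}; Y {2,3}->{}
So after all 4 constraints: D(Z) = {}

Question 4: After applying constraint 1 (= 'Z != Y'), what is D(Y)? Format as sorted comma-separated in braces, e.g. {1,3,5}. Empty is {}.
Constraint 1 (Z != Y) on D(Z)={5,6,7,8,9} D(Y)={2,3,8,9}: no change
So after constraint 1: D(Y) = {2,3,8,9}

Answer: {2,3,8,9}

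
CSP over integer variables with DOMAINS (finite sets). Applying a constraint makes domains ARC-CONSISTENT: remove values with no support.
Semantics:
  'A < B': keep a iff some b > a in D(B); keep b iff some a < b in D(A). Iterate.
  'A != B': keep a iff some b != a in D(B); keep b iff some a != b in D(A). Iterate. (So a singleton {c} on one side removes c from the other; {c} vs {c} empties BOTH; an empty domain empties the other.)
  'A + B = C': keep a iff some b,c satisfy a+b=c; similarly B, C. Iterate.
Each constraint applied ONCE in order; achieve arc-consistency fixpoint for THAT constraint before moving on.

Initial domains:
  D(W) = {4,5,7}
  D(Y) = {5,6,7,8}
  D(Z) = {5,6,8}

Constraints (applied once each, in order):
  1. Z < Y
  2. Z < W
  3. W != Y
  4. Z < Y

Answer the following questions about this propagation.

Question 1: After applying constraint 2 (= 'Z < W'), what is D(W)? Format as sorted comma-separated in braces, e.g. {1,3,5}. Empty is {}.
Constraint 1 (Z < Y) on D(Z)={5,6,8} D(Y)={5,6,7,8}: Z {5,6,8}->{5,6}; Y {5,6,7,8}->{6,7,8}
Constraint 2 (Z < W) on D(Z)={5,6} D(W)={4,5,7}: W {4,5,7}->{7}
So after constraint 2: D(W) = {7}

Answer: {7}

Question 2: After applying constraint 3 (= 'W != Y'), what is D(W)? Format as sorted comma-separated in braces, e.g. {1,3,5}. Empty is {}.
Answer: {7}

Derivation:
Constraint 1 (Z < Y) on D(Z)={5,6,8} D(Y)={5,6,7,8}: Z {5,6,8}->{5,6}; Y {5,6,7,8}->{6,7,8}
Constraint 2 (Z < W) on D(Z)={5,6} D(W)={4,5,7}: W {4,5,7}->{7}
Constraint 3 (W != Y) on D(W)={7} D(Y)={6,7,8}: Y {6,7,8}->{6,8}
So after constraint 3: D(W) = {7}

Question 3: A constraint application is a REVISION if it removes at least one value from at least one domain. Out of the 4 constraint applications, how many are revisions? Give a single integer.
Answer: 3

Derivation:
Constraint 1 (Z < Y) on D(Z)={5,6,8} D(Y)={5,6,7,8}: Z {5,6,8}->{5,6}; Y {5,6,7,8}->{6,7,8} => REVISION
Constraint 2 (Z < W) on D(Z)={5,6} D(W)={4,5,7}: W {4,5,7}->{7} => REVISION
Constraint 3 (W != Y) on D(W)={7} D(Y)={6,7,8}: Y {6,7,8}->{6,8} => REVISION
Constraint 4 (Z < Y) on D(Z)={5,6} D(Y)={6,8}: no change => not a revision
Total revisions = 3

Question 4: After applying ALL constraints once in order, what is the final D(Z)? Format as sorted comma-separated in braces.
Constraint 1 (Z < Y) on D(Z)={5,6,8} D(Y)={5,6,7,8}: Z {5,6,8}->{5,6}; Y {5,6,7,8}->{6,7,8}
Constraint 2 (Z < W) on D(Z)={5,6} D(W)={4,5,7}: W {4,5,7}->{7}
Constraint 3 (W != Y) on D(W)={7} D(Y)={6,7,8}: Y {6,7,8}->{6,8}
Constraint 4 (Z < Y) on D(Z)={5,6} D(Y)={6,8}: no change
So after all 4 constraints: D(Z) = {5,6}

Answer: {5,6}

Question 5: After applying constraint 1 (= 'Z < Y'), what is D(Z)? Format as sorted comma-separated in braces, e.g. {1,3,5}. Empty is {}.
Answer: {5,6}

Derivation:
Constraint 1 (Z < Y) on D(Z)={5,6,8} D(Y)={5,6,7,8}: Z {5,6,8}->{5,6}; Y {5,6,7,8}->{6,7,8}
So after constraint 1: D(Z) = {5,6}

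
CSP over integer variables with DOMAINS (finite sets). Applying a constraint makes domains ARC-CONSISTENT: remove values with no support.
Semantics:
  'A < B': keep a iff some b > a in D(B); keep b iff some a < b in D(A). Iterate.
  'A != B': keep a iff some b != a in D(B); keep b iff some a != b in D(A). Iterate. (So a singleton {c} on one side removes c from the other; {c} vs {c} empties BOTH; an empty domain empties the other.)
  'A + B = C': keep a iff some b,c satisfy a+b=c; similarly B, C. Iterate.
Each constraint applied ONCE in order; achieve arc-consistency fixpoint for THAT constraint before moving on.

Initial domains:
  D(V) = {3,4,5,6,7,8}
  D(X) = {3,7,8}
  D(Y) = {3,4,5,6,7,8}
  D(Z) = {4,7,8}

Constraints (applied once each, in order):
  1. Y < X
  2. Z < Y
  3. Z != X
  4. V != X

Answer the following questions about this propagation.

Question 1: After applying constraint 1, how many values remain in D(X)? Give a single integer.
Answer: 2

Derivation:
Constraint 1 (Y < X) on D(Y)={3,4,5,6,7,8} D(X)={3,7,8}: Y {3,4,5,6,7,8}->{3,4,5,6,7}; X {3,7,8}->{7,8}
So after constraint 1: D(X)={7,8}, size = 2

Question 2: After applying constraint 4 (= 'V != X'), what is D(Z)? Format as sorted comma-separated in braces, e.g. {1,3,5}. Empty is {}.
Constraint 1 (Y < X) on D(Y)={3,4,5,6,7,8} D(X)={3,7,8}: Y {3,4,5,6,7,8}->{3,4,5,6,7}; X {3,7,8}->{7,8}
Constraint 2 (Z < Y) on D(Z)={4,7,8} D(Y)={3,4,5,6,7}: Z {4,7,8}->{4}; Y {3,4,5,6,7}->{5,6,7}
Constraint 3 (Z != X) on D(Z)={4} D(X)={7,8}: no change
Constraint 4 (V != X) on D(V)={3,4,5,6,7,8} D(X)={7,8}: no change
So after constraint 4: D(Z) = {4}

Answer: {4}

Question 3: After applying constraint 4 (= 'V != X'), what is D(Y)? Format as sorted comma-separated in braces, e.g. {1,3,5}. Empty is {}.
Answer: {5,6,7}

Derivation:
Constraint 1 (Y < X) on D(Y)={3,4,5,6,7,8} D(X)={3,7,8}: Y {3,4,5,6,7,8}->{3,4,5,6,7}; X {3,7,8}->{7,8}
Constraint 2 (Z < Y) on D(Z)={4,7,8} D(Y)={3,4,5,6,7}: Z {4,7,8}->{4}; Y {3,4,5,6,7}->{5,6,7}
Constraint 3 (Z != X) on D(Z)={4} D(X)={7,8}: no change
Constraint 4 (V != X) on D(V)={3,4,5,6,7,8} D(X)={7,8}: no change
So after constraint 4: D(Y) = {5,6,7}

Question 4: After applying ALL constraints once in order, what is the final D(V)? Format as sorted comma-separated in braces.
Constraint 1 (Y < X) on D(Y)={3,4,5,6,7,8} D(X)={3,7,8}: Y {3,4,5,6,7,8}->{3,4,5,6,7}; X {3,7,8}->{7,8}
Constraint 2 (Z < Y) on D(Z)={4,7,8} D(Y)={3,4,5,6,7}: Z {4,7,8}->{4}; Y {3,4,5,6,7}->{5,6,7}
Constraint 3 (Z != X) on D(Z)={4} D(X)={7,8}: no change
Constraint 4 (V != X) on D(V)={3,4,5,6,7,8} D(X)={7,8}: no change
So after all 4 constraints: D(V) = {3,4,5,6,7,8}

Answer: {3,4,5,6,7,8}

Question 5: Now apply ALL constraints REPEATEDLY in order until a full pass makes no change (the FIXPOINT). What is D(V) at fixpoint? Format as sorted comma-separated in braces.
Answer: {3,4,5,6,7,8}

Derivation:
pass 0 (initial): D(V)={3,4,5,6,7,8}
pass 1: X {3,7,8}->{7,8}; Y {3,4,5,6,7,8}->{5,6,7}; Z {4,7,8}->{4}
pass 2: no change
Fixpoint after 2 passes: D(V) = {3,4,5,6,7,8}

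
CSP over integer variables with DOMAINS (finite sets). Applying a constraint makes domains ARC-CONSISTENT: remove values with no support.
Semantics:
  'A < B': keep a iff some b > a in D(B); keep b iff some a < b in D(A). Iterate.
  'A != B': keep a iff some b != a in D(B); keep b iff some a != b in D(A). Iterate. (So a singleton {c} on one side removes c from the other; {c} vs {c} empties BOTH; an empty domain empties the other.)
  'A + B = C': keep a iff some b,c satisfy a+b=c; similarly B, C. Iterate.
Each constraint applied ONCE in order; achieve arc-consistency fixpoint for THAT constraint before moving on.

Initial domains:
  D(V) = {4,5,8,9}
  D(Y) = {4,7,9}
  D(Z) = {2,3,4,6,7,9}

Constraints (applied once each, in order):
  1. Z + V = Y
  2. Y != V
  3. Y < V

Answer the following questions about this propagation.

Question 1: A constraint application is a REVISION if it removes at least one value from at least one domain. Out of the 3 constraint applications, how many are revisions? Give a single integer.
Constraint 1 (Z + V = Y) on D(Z)={2,3,4,6,7,9} D(V)={4,5,8,9} D(Y)={4,7,9}: Z {2,3,4,6,7,9}->{2,3,4}; V {4,5,8,9}->{4,5}; Y {4,7,9}->{7,9} => REVISION
Constraint 2 (Y != V) on D(Y)={7,9} D(V)={4,5}: no change => not a revision
Constraint 3 (Y < V) on D(Y)={7,9} D(V)={4,5}: Y {7,9}->{}; V {4,5}->{} => REVISION
Total revisions = 2

Answer: 2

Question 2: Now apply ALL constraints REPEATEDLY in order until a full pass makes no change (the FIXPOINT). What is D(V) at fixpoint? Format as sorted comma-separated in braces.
Answer: {}

Derivation:
pass 0 (initial): D(V)={4,5,8,9}
pass 1: V {4,5,8,9}->{}; Y {4,7,9}->{}; Z {2,3,4,6,7,9}->{2,3,4}
pass 2: Z {2,3,4}->{}
pass 3: no change
Fixpoint after 3 passes: D(V) = {}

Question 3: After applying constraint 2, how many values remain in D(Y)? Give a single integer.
Constraint 1 (Z + V = Y) on D(Z)={2,3,4,6,7,9} D(V)={4,5,8,9} D(Y)={4,7,9}: Z {2,3,4,6,7,9}->{2,3,4}; V {4,5,8,9}->{4,5}; Y {4,7,9}->{7,9}
Constraint 2 (Y != V) on D(Y)={7,9} D(V)={4,5}: no change
So after constraint 2: D(Y)={7,9}, size = 2

Answer: 2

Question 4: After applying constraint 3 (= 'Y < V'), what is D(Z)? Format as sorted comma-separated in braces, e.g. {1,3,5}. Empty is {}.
Answer: {2,3,4}

Derivation:
Constraint 1 (Z + V = Y) on D(Z)={2,3,4,6,7,9} D(V)={4,5,8,9} D(Y)={4,7,9}: Z {2,3,4,6,7,9}->{2,3,4}; V {4,5,8,9}->{4,5}; Y {4,7,9}->{7,9}
Constraint 2 (Y != V) on D(Y)={7,9} D(V)={4,5}: no change
Constraint 3 (Y < V) on D(Y)={7,9} D(V)={4,5}: Y {7,9}->{}; V {4,5}->{}
So after constraint 3: D(Z) = {2,3,4}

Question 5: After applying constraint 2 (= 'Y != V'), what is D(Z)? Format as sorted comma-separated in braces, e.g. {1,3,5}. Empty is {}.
Answer: {2,3,4}

Derivation:
Constraint 1 (Z + V = Y) on D(Z)={2,3,4,6,7,9} D(V)={4,5,8,9} D(Y)={4,7,9}: Z {2,3,4,6,7,9}->{2,3,4}; V {4,5,8,9}->{4,5}; Y {4,7,9}->{7,9}
Constraint 2 (Y != V) on D(Y)={7,9} D(V)={4,5}: no change
So after constraint 2: D(Z) = {2,3,4}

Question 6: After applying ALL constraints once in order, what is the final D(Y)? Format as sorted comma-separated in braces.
Answer: {}

Derivation:
Constraint 1 (Z + V = Y) on D(Z)={2,3,4,6,7,9} D(V)={4,5,8,9} D(Y)={4,7,9}: Z {2,3,4,6,7,9}->{2,3,4}; V {4,5,8,9}->{4,5}; Y {4,7,9}->{7,9}
Constraint 2 (Y != V) on D(Y)={7,9} D(V)={4,5}: no change
Constraint 3 (Y < V) on D(Y)={7,9} D(V)={4,5}: Y {7,9}->{}; V {4,5}->{}
So after all 3 constraints: D(Y) = {}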